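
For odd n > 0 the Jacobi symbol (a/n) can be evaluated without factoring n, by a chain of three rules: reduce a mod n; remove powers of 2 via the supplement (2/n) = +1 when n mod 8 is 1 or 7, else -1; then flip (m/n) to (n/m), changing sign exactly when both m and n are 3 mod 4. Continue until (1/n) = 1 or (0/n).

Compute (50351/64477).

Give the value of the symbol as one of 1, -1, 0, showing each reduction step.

0

reciprocity: (50351/64477) = +1·(64477/50351) since 50351 mod 4 = 3, 64477 mod 4 = 1; sign now +1
(64477/50351) = (14126/50351)   [reduce mod 50351]
14126 = 2^1·7063; (2/50351) = +1 since 50351 mod 8 = 7, so (14126/50351) = (+1)^1·(7063/50351); sign now +1
reciprocity: (7063/50351) = -1·(50351/7063) since 7063 mod 4 = 3, 50351 mod 4 = 3; sign now -1
(50351/7063) = (910/7063)   [reduce mod 7063]
910 = 2^1·455; (2/7063) = +1 since 7063 mod 8 = 7, so (910/7063) = (+1)^1·(455/7063); sign now -1
reciprocity: (455/7063) = -1·(7063/455) since 455 mod 4 = 3, 7063 mod 4 = 3; sign now +1
(7063/455) = (238/455)   [reduce mod 455]
238 = 2^1·119; (2/455) = +1 since 455 mod 8 = 7, so (238/455) = (+1)^1·(119/455); sign now +1
reciprocity: (119/455) = -1·(455/119) since 119 mod 4 = 3, 455 mod 4 = 3; sign now -1
(455/119) = (98/119)   [reduce mod 119]
98 = 2^1·49; (2/119) = +1 since 119 mod 8 = 7, so (98/119) = (+1)^1·(49/119); sign now -1
reciprocity: (49/119) = +1·(119/49) since 49 mod 4 = 1, 119 mod 4 = 3; sign now -1
(119/49) = (21/49)   [reduce mod 49]
reciprocity: (21/49) = +1·(49/21) since 21 mod 4 = 1, 49 mod 4 = 1; sign now -1
(49/21) = (7/21)   [reduce mod 21]
reciprocity: (7/21) = +1·(21/7) since 7 mod 4 = 3, 21 mod 4 = 1; sign now -1
(21/7) = (0/7)   [reduce mod 7]
(0/7) = 0   [gcd(a, n) > 1]; final value = 0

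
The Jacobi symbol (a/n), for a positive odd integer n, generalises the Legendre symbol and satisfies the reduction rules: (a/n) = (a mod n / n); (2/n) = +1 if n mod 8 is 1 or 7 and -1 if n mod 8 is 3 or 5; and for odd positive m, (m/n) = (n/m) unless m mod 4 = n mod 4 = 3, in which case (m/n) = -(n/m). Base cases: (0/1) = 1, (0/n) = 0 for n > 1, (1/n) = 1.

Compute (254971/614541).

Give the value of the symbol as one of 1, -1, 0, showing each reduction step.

-1

flip (254971/614541) -> (614541/254971): both odd, 254971 mod 4 = 3, 614541 mod 4 = 1, so the flip contributes +1; sign now +1
(614541/254971): 614541 mod 254971 = 104599, so (614541/254971) = (104599/254971)
flip (104599/254971) -> (254971/104599): both odd, 104599 mod 4 = 3, 254971 mod 4 = 3, so the flip contributes -1; sign now -1
(254971/104599): 254971 mod 104599 = 45773, so (254971/104599) = (45773/104599)
flip (45773/104599) -> (104599/45773): both odd, 45773 mod 4 = 1, 104599 mod 4 = 3, so the flip contributes +1; sign now -1
(104599/45773): 104599 mod 45773 = 13053, so (104599/45773) = (13053/45773)
flip (13053/45773) -> (45773/13053): both odd, 13053 mod 4 = 1, 45773 mod 4 = 1, so the flip contributes +1; sign now -1
(45773/13053): 45773 mod 13053 = 6614, so (45773/13053) = (6614/13053)
factor out 2^1: 6614 = 2^1·3307; with 13053 mod 8 = 5, (2/13053) = -1; sign now +1; continue with (3307/13053)
flip (3307/13053) -> (13053/3307): both odd, 3307 mod 4 = 3, 13053 mod 4 = 1, so the flip contributes +1; sign now +1
(13053/3307): 13053 mod 3307 = 3132, so (13053/3307) = (3132/3307)
factor out 2^2: 3132 = 2^2·783; with 3307 mod 8 = 3, (2/3307) = -1; sign now +1; continue with (783/3307)
flip (783/3307) -> (3307/783): both odd, 783 mod 4 = 3, 3307 mod 4 = 3, so the flip contributes -1; sign now -1
(3307/783): 3307 mod 783 = 175, so (3307/783) = (175/783)
flip (175/783) -> (783/175): both odd, 175 mod 4 = 3, 783 mod 4 = 3, so the flip contributes -1; sign now +1
(783/175): 783 mod 175 = 83, so (783/175) = (83/175)
flip (83/175) -> (175/83): both odd, 83 mod 4 = 3, 175 mod 4 = 3, so the flip contributes -1; sign now -1
(175/83): 175 mod 83 = 9, so (175/83) = (9/83)
flip (9/83) -> (83/9): both odd, 9 mod 4 = 1, 83 mod 4 = 3, so the flip contributes +1; sign now -1
(83/9): 83 mod 9 = 2, so (83/9) = (2/9)
factor out 2^1: 2 = 2^1·1; with 9 mod 8 = 1, (2/9) = +1; sign now -1; continue with (1/9)
reached (1/9) = 1, so the symbol is -1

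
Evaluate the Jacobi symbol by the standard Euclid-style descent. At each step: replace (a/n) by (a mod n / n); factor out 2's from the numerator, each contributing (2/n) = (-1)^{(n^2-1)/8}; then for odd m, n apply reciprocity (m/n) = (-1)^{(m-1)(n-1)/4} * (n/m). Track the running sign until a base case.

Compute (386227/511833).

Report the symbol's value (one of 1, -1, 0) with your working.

reciprocity: (386227/511833) = +1·(511833/386227) since 386227 mod 4 = 3, 511833 mod 4 = 1; sign now +1
(511833/386227) = (125606/386227)   [reduce mod 386227]
125606 = 2^1·62803; (2/386227) = -1 since 386227 mod 8 = 3, so (125606/386227) = (-1)^1·(62803/386227); sign now -1
reciprocity: (62803/386227) = -1·(386227/62803) since 62803 mod 4 = 3, 386227 mod 4 = 3; sign now +1
(386227/62803) = (9409/62803)   [reduce mod 62803]
reciprocity: (9409/62803) = +1·(62803/9409) since 9409 mod 4 = 1, 62803 mod 4 = 3; sign now +1
(62803/9409) = (6349/9409)   [reduce mod 9409]
reciprocity: (6349/9409) = +1·(9409/6349) since 6349 mod 4 = 1, 9409 mod 4 = 1; sign now +1
(9409/6349) = (3060/6349)   [reduce mod 6349]
3060 = 2^2·765; (2/6349) = -1 since 6349 mod 8 = 5, so (3060/6349) = (-1)^2·(765/6349); sign now +1
reciprocity: (765/6349) = +1·(6349/765) since 765 mod 4 = 1, 6349 mod 4 = 1; sign now +1
(6349/765) = (229/765)   [reduce mod 765]
reciprocity: (229/765) = +1·(765/229) since 229 mod 4 = 1, 765 mod 4 = 1; sign now +1
(765/229) = (78/229)   [reduce mod 229]
78 = 2^1·39; (2/229) = -1 since 229 mod 8 = 5, so (78/229) = (-1)^1·(39/229); sign now -1
reciprocity: (39/229) = +1·(229/39) since 39 mod 4 = 3, 229 mod 4 = 1; sign now -1
(229/39) = (34/39)   [reduce mod 39]
34 = 2^1·17; (2/39) = +1 since 39 mod 8 = 7, so (34/39) = (+1)^1·(17/39); sign now -1
reciprocity: (17/39) = +1·(39/17) since 17 mod 4 = 1, 39 mod 4 = 3; sign now -1
(39/17) = (5/17)   [reduce mod 17]
reciprocity: (5/17) = +1·(17/5) since 5 mod 4 = 1, 17 mod 4 = 1; sign now -1
(17/5) = (2/5)   [reduce mod 5]
2 = 2^1·1; (2/5) = -1 since 5 mod 8 = 5, so (2/5) = (-1)^1·(1/5); sign now +1
(1/5) = 1; final value = sign = +1

1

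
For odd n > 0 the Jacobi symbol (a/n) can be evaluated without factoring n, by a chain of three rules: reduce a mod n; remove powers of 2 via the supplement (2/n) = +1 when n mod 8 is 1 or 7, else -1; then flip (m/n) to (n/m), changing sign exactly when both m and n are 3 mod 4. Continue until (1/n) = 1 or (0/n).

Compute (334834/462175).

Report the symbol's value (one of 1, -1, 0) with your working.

-1

334834 = 2^1·167417; (2/462175) = +1 since 462175 mod 8 = 7, so (334834/462175) = (+1)^1·(167417/462175); sign now +1
reciprocity: (167417/462175) = +1·(462175/167417) since 167417 mod 4 = 1, 462175 mod 4 = 3; sign now +1
(462175/167417) = (127341/167417)   [reduce mod 167417]
reciprocity: (127341/167417) = +1·(167417/127341) since 127341 mod 4 = 1, 167417 mod 4 = 1; sign now +1
(167417/127341) = (40076/127341)   [reduce mod 127341]
40076 = 2^2·10019; (2/127341) = -1 since 127341 mod 8 = 5, so (40076/127341) = (-1)^2·(10019/127341); sign now +1
reciprocity: (10019/127341) = +1·(127341/10019) since 10019 mod 4 = 3, 127341 mod 4 = 1; sign now +1
(127341/10019) = (7113/10019)   [reduce mod 10019]
reciprocity: (7113/10019) = +1·(10019/7113) since 7113 mod 4 = 1, 10019 mod 4 = 3; sign now +1
(10019/7113) = (2906/7113)   [reduce mod 7113]
2906 = 2^1·1453; (2/7113) = +1 since 7113 mod 8 = 1, so (2906/7113) = (+1)^1·(1453/7113); sign now +1
reciprocity: (1453/7113) = +1·(7113/1453) since 1453 mod 4 = 1, 7113 mod 4 = 1; sign now +1
(7113/1453) = (1301/1453)   [reduce mod 1453]
reciprocity: (1301/1453) = +1·(1453/1301) since 1301 mod 4 = 1, 1453 mod 4 = 1; sign now +1
(1453/1301) = (152/1301)   [reduce mod 1301]
152 = 2^3·19; (2/1301) = -1 since 1301 mod 8 = 5, so (152/1301) = (-1)^3·(19/1301); sign now -1
reciprocity: (19/1301) = +1·(1301/19) since 19 mod 4 = 3, 1301 mod 4 = 1; sign now -1
(1301/19) = (9/19)   [reduce mod 19]
reciprocity: (9/19) = +1·(19/9) since 9 mod 4 = 1, 19 mod 4 = 3; sign now -1
(19/9) = (1/9)   [reduce mod 9]
(1/9) = 1; final value = sign = -1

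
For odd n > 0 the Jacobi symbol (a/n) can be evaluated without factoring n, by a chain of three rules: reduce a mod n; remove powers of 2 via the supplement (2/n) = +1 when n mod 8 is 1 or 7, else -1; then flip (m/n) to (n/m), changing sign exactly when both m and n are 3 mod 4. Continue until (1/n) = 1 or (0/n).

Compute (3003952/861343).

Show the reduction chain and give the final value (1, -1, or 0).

(3003952/861343): 3003952 mod 861343 = 419923, so (3003952/861343) = (419923/861343)
flip (419923/861343) -> (861343/419923): both odd, 419923 mod 4 = 3, 861343 mod 4 = 3, so the flip contributes -1; sign now -1
(861343/419923): 861343 mod 419923 = 21497, so (861343/419923) = (21497/419923)
flip (21497/419923) -> (419923/21497): both odd, 21497 mod 4 = 1, 419923 mod 4 = 3, so the flip contributes +1; sign now -1
(419923/21497): 419923 mod 21497 = 11480, so (419923/21497) = (11480/21497)
factor out 2^3: 11480 = 2^3·1435; with 21497 mod 8 = 1, (2/21497) = +1; sign now -1; continue with (1435/21497)
flip (1435/21497) -> (21497/1435): both odd, 1435 mod 4 = 3, 21497 mod 4 = 1, so the flip contributes +1; sign now -1
(21497/1435): 21497 mod 1435 = 1407, so (21497/1435) = (1407/1435)
flip (1407/1435) -> (1435/1407): both odd, 1407 mod 4 = 3, 1435 mod 4 = 3, so the flip contributes -1; sign now +1
(1435/1407): 1435 mod 1407 = 28, so (1435/1407) = (28/1407)
factor out 2^2: 28 = 2^2·7; with 1407 mod 8 = 7, (2/1407) = +1; sign now +1; continue with (7/1407)
flip (7/1407) -> (1407/7): both odd, 7 mod 4 = 3, 1407 mod 4 = 3, so the flip contributes -1; sign now -1
(1407/7): 1407 mod 7 = 0, so (1407/7) = (0/7)
reached (0/7); gcd(a, n) > 1, so (0/7) = 0 and the symbol is 0

0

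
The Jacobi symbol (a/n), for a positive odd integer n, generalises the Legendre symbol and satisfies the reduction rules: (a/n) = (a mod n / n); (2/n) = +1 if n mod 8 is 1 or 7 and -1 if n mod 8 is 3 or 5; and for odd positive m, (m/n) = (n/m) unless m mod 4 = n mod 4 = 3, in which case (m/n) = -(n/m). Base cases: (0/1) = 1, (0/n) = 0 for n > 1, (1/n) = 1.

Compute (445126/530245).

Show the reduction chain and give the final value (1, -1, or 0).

-1

factor out 2^1: 445126 = 2^1·222563; with 530245 mod 8 = 5, (2/530245) = -1; sign now -1; continue with (222563/530245)
flip (222563/530245) -> (530245/222563): both odd, 222563 mod 4 = 3, 530245 mod 4 = 1, so the flip contributes +1; sign now -1
(530245/222563): 530245 mod 222563 = 85119, so (530245/222563) = (85119/222563)
flip (85119/222563) -> (222563/85119): both odd, 85119 mod 4 = 3, 222563 mod 4 = 3, so the flip contributes -1; sign now +1
(222563/85119): 222563 mod 85119 = 52325, so (222563/85119) = (52325/85119)
flip (52325/85119) -> (85119/52325): both odd, 52325 mod 4 = 1, 85119 mod 4 = 3, so the flip contributes +1; sign now +1
(85119/52325): 85119 mod 52325 = 32794, so (85119/52325) = (32794/52325)
factor out 2^1: 32794 = 2^1·16397; with 52325 mod 8 = 5, (2/52325) = -1; sign now -1; continue with (16397/52325)
flip (16397/52325) -> (52325/16397): both odd, 16397 mod 4 = 1, 52325 mod 4 = 1, so the flip contributes +1; sign now -1
(52325/16397): 52325 mod 16397 = 3134, so (52325/16397) = (3134/16397)
factor out 2^1: 3134 = 2^1·1567; with 16397 mod 8 = 5, (2/16397) = -1; sign now +1; continue with (1567/16397)
flip (1567/16397) -> (16397/1567): both odd, 1567 mod 4 = 3, 16397 mod 4 = 1, so the flip contributes +1; sign now +1
(16397/1567): 16397 mod 1567 = 727, so (16397/1567) = (727/1567)
flip (727/1567) -> (1567/727): both odd, 727 mod 4 = 3, 1567 mod 4 = 3, so the flip contributes -1; sign now -1
(1567/727): 1567 mod 727 = 113, so (1567/727) = (113/727)
flip (113/727) -> (727/113): both odd, 113 mod 4 = 1, 727 mod 4 = 3, so the flip contributes +1; sign now -1
(727/113): 727 mod 113 = 49, so (727/113) = (49/113)
flip (49/113) -> (113/49): both odd, 49 mod 4 = 1, 113 mod 4 = 1, so the flip contributes +1; sign now -1
(113/49): 113 mod 49 = 15, so (113/49) = (15/49)
flip (15/49) -> (49/15): both odd, 15 mod 4 = 3, 49 mod 4 = 1, so the flip contributes +1; sign now -1
(49/15): 49 mod 15 = 4, so (49/15) = (4/15)
factor out 2^2: 4 = 2^2·1; with 15 mod 8 = 7, (2/15) = +1; sign now -1; continue with (1/15)
reached (1/15) = 1, so the symbol is -1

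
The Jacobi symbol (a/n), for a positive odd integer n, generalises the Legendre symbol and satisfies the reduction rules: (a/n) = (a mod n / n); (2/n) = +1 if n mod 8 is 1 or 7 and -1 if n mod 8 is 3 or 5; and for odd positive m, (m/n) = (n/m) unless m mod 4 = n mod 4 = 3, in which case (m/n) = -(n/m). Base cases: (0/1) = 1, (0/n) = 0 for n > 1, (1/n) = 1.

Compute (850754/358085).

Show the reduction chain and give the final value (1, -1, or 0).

(850754/358085) = (134584/358085)   [reduce mod 358085]
134584 = 2^3·16823; (2/358085) = -1 since 358085 mod 8 = 5, so (134584/358085) = (-1)^3·(16823/358085); sign now -1
reciprocity: (16823/358085) = +1·(358085/16823) since 16823 mod 4 = 3, 358085 mod 4 = 1; sign now -1
(358085/16823) = (4802/16823)   [reduce mod 16823]
4802 = 2^1·2401; (2/16823) = +1 since 16823 mod 8 = 7, so (4802/16823) = (+1)^1·(2401/16823); sign now -1
reciprocity: (2401/16823) = +1·(16823/2401) since 2401 mod 4 = 1, 16823 mod 4 = 3; sign now -1
(16823/2401) = (16/2401)   [reduce mod 2401]
16 = 2^4·1; (2/2401) = +1 since 2401 mod 8 = 1, so (16/2401) = (+1)^4·(1/2401); sign now -1
(1/2401) = 1; final value = sign = -1

-1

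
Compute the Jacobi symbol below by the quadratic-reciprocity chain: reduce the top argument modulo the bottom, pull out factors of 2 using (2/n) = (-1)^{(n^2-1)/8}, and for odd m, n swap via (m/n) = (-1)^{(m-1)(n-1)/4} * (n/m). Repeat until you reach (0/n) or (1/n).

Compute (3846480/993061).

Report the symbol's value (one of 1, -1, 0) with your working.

-1

(3846480/993061): 3846480 mod 993061 = 867297, so (3846480/993061) = (867297/993061)
flip (867297/993061) -> (993061/867297): both odd, 867297 mod 4 = 1, 993061 mod 4 = 1, so the flip contributes +1; sign now +1
(993061/867297): 993061 mod 867297 = 125764, so (993061/867297) = (125764/867297)
factor out 2^2: 125764 = 2^2·31441; with 867297 mod 8 = 1, (2/867297) = +1; sign now +1; continue with (31441/867297)
flip (31441/867297) -> (867297/31441): both odd, 31441 mod 4 = 1, 867297 mod 4 = 1, so the flip contributes +1; sign now +1
(867297/31441): 867297 mod 31441 = 18390, so (867297/31441) = (18390/31441)
factor out 2^1: 18390 = 2^1·9195; with 31441 mod 8 = 1, (2/31441) = +1; sign now +1; continue with (9195/31441)
flip (9195/31441) -> (31441/9195): both odd, 9195 mod 4 = 3, 31441 mod 4 = 1, so the flip contributes +1; sign now +1
(31441/9195): 31441 mod 9195 = 3856, so (31441/9195) = (3856/9195)
factor out 2^4: 3856 = 2^4·241; with 9195 mod 8 = 3, (2/9195) = -1; sign now +1; continue with (241/9195)
flip (241/9195) -> (9195/241): both odd, 241 mod 4 = 1, 9195 mod 4 = 3, so the flip contributes +1; sign now +1
(9195/241): 9195 mod 241 = 37, so (9195/241) = (37/241)
flip (37/241) -> (241/37): both odd, 37 mod 4 = 1, 241 mod 4 = 1, so the flip contributes +1; sign now +1
(241/37): 241 mod 37 = 19, so (241/37) = (19/37)
flip (19/37) -> (37/19): both odd, 19 mod 4 = 3, 37 mod 4 = 1, so the flip contributes +1; sign now +1
(37/19): 37 mod 19 = 18, so (37/19) = (18/19)
factor out 2^1: 18 = 2^1·9; with 19 mod 8 = 3, (2/19) = -1; sign now -1; continue with (9/19)
flip (9/19) -> (19/9): both odd, 9 mod 4 = 1, 19 mod 4 = 3, so the flip contributes +1; sign now -1
(19/9): 19 mod 9 = 1, so (19/9) = (1/9)
reached (1/9) = 1, so the symbol is -1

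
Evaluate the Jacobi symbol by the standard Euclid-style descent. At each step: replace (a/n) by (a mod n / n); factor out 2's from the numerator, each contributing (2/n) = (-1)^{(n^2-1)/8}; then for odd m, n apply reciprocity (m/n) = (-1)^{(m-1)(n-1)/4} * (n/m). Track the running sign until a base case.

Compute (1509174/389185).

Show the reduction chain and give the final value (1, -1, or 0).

1

(1509174/389185): 1509174 mod 389185 = 341619, so (1509174/389185) = (341619/389185)
flip (341619/389185) -> (389185/341619): both odd, 341619 mod 4 = 3, 389185 mod 4 = 1, so the flip contributes +1; sign now +1
(389185/341619): 389185 mod 341619 = 47566, so (389185/341619) = (47566/341619)
factor out 2^1: 47566 = 2^1·23783; with 341619 mod 8 = 3, (2/341619) = -1; sign now -1; continue with (23783/341619)
flip (23783/341619) -> (341619/23783): both odd, 23783 mod 4 = 3, 341619 mod 4 = 3, so the flip contributes -1; sign now +1
(341619/23783): 341619 mod 23783 = 8657, so (341619/23783) = (8657/23783)
flip (8657/23783) -> (23783/8657): both odd, 8657 mod 4 = 1, 23783 mod 4 = 3, so the flip contributes +1; sign now +1
(23783/8657): 23783 mod 8657 = 6469, so (23783/8657) = (6469/8657)
flip (6469/8657) -> (8657/6469): both odd, 6469 mod 4 = 1, 8657 mod 4 = 1, so the flip contributes +1; sign now +1
(8657/6469): 8657 mod 6469 = 2188, so (8657/6469) = (2188/6469)
factor out 2^2: 2188 = 2^2·547; with 6469 mod 8 = 5, (2/6469) = -1; sign now +1; continue with (547/6469)
flip (547/6469) -> (6469/547): both odd, 547 mod 4 = 3, 6469 mod 4 = 1, so the flip contributes +1; sign now +1
(6469/547): 6469 mod 547 = 452, so (6469/547) = (452/547)
factor out 2^2: 452 = 2^2·113; with 547 mod 8 = 3, (2/547) = -1; sign now +1; continue with (113/547)
flip (113/547) -> (547/113): both odd, 113 mod 4 = 1, 547 mod 4 = 3, so the flip contributes +1; sign now +1
(547/113): 547 mod 113 = 95, so (547/113) = (95/113)
flip (95/113) -> (113/95): both odd, 95 mod 4 = 3, 113 mod 4 = 1, so the flip contributes +1; sign now +1
(113/95): 113 mod 95 = 18, so (113/95) = (18/95)
factor out 2^1: 18 = 2^1·9; with 95 mod 8 = 7, (2/95) = +1; sign now +1; continue with (9/95)
flip (9/95) -> (95/9): both odd, 9 mod 4 = 1, 95 mod 4 = 3, so the flip contributes +1; sign now +1
(95/9): 95 mod 9 = 5, so (95/9) = (5/9)
flip (5/9) -> (9/5): both odd, 5 mod 4 = 1, 9 mod 4 = 1, so the flip contributes +1; sign now +1
(9/5): 9 mod 5 = 4, so (9/5) = (4/5)
factor out 2^2: 4 = 2^2·1; with 5 mod 8 = 5, (2/5) = -1; sign now +1; continue with (1/5)
reached (1/5) = 1, so the symbol is +1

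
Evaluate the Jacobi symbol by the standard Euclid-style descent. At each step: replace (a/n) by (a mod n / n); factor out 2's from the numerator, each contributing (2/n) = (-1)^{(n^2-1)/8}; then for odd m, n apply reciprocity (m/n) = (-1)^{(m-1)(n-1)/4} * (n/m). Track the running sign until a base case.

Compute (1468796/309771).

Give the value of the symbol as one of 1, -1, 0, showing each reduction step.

(1468796/309771): 1468796 mod 309771 = 229712, so (1468796/309771) = (229712/309771)
factor out 2^4: 229712 = 2^4·14357; with 309771 mod 8 = 3, (2/309771) = -1; sign now +1; continue with (14357/309771)
flip (14357/309771) -> (309771/14357): both odd, 14357 mod 4 = 1, 309771 mod 4 = 3, so the flip contributes +1; sign now +1
(309771/14357): 309771 mod 14357 = 8274, so (309771/14357) = (8274/14357)
factor out 2^1: 8274 = 2^1·4137; with 14357 mod 8 = 5, (2/14357) = -1; sign now -1; continue with (4137/14357)
flip (4137/14357) -> (14357/4137): both odd, 4137 mod 4 = 1, 14357 mod 4 = 1, so the flip contributes +1; sign now -1
(14357/4137): 14357 mod 4137 = 1946, so (14357/4137) = (1946/4137)
factor out 2^1: 1946 = 2^1·973; with 4137 mod 8 = 1, (2/4137) = +1; sign now -1; continue with (973/4137)
flip (973/4137) -> (4137/973): both odd, 973 mod 4 = 1, 4137 mod 4 = 1, so the flip contributes +1; sign now -1
(4137/973): 4137 mod 973 = 245, so (4137/973) = (245/973)
flip (245/973) -> (973/245): both odd, 245 mod 4 = 1, 973 mod 4 = 1, so the flip contributes +1; sign now -1
(973/245): 973 mod 245 = 238, so (973/245) = (238/245)
factor out 2^1: 238 = 2^1·119; with 245 mod 8 = 5, (2/245) = -1; sign now +1; continue with (119/245)
flip (119/245) -> (245/119): both odd, 119 mod 4 = 3, 245 mod 4 = 1, so the flip contributes +1; sign now +1
(245/119): 245 mod 119 = 7, so (245/119) = (7/119)
flip (7/119) -> (119/7): both odd, 7 mod 4 = 3, 119 mod 4 = 3, so the flip contributes -1; sign now -1
(119/7): 119 mod 7 = 0, so (119/7) = (0/7)
reached (0/7); gcd(a, n) > 1, so (0/7) = 0 and the symbol is 0

0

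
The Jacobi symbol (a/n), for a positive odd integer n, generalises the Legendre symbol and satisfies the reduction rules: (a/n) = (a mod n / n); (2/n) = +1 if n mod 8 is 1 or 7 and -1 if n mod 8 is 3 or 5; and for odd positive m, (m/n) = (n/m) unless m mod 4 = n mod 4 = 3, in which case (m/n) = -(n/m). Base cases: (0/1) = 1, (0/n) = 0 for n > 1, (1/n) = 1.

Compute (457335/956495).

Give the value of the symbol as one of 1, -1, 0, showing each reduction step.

reciprocity: (457335/956495) = -1·(956495/457335) since 457335 mod 4 = 3, 956495 mod 4 = 3; sign now -1
(956495/457335) = (41825/457335)   [reduce mod 457335]
reciprocity: (41825/457335) = +1·(457335/41825) since 41825 mod 4 = 1, 457335 mod 4 = 3; sign now -1
(457335/41825) = (39085/41825)   [reduce mod 41825]
reciprocity: (39085/41825) = +1·(41825/39085) since 39085 mod 4 = 1, 41825 mod 4 = 1; sign now -1
(41825/39085) = (2740/39085)   [reduce mod 39085]
2740 = 2^2·685; (2/39085) = -1 since 39085 mod 8 = 5, so (2740/39085) = (-1)^2·(685/39085); sign now -1
reciprocity: (685/39085) = +1·(39085/685) since 685 mod 4 = 1, 39085 mod 4 = 1; sign now -1
(39085/685) = (40/685)   [reduce mod 685]
40 = 2^3·5; (2/685) = -1 since 685 mod 8 = 5, so (40/685) = (-1)^3·(5/685); sign now +1
reciprocity: (5/685) = +1·(685/5) since 5 mod 4 = 1, 685 mod 4 = 1; sign now +1
(685/5) = (0/5)   [reduce mod 5]
(0/5) = 0   [gcd(a, n) > 1]; final value = 0

0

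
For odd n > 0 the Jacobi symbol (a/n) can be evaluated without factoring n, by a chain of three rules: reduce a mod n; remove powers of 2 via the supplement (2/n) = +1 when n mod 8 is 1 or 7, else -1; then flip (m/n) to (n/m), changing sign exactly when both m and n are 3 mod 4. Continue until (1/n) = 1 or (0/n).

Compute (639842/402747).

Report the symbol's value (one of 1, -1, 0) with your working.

1

(639842/402747): 639842 mod 402747 = 237095, so (639842/402747) = (237095/402747)
flip (237095/402747) -> (402747/237095): both odd, 237095 mod 4 = 3, 402747 mod 4 = 3, so the flip contributes -1; sign now -1
(402747/237095): 402747 mod 237095 = 165652, so (402747/237095) = (165652/237095)
factor out 2^2: 165652 = 2^2·41413; with 237095 mod 8 = 7, (2/237095) = +1; sign now -1; continue with (41413/237095)
flip (41413/237095) -> (237095/41413): both odd, 41413 mod 4 = 1, 237095 mod 4 = 3, so the flip contributes +1; sign now -1
(237095/41413): 237095 mod 41413 = 30030, so (237095/41413) = (30030/41413)
factor out 2^1: 30030 = 2^1·15015; with 41413 mod 8 = 5, (2/41413) = -1; sign now +1; continue with (15015/41413)
flip (15015/41413) -> (41413/15015): both odd, 15015 mod 4 = 3, 41413 mod 4 = 1, so the flip contributes +1; sign now +1
(41413/15015): 41413 mod 15015 = 11383, so (41413/15015) = (11383/15015)
flip (11383/15015) -> (15015/11383): both odd, 11383 mod 4 = 3, 15015 mod 4 = 3, so the flip contributes -1; sign now -1
(15015/11383): 15015 mod 11383 = 3632, so (15015/11383) = (3632/11383)
factor out 2^4: 3632 = 2^4·227; with 11383 mod 8 = 7, (2/11383) = +1; sign now -1; continue with (227/11383)
flip (227/11383) -> (11383/227): both odd, 227 mod 4 = 3, 11383 mod 4 = 3, so the flip contributes -1; sign now +1
(11383/227): 11383 mod 227 = 33, so (11383/227) = (33/227)
flip (33/227) -> (227/33): both odd, 33 mod 4 = 1, 227 mod 4 = 3, so the flip contributes +1; sign now +1
(227/33): 227 mod 33 = 29, so (227/33) = (29/33)
flip (29/33) -> (33/29): both odd, 29 mod 4 = 1, 33 mod 4 = 1, so the flip contributes +1; sign now +1
(33/29): 33 mod 29 = 4, so (33/29) = (4/29)
factor out 2^2: 4 = 2^2·1; with 29 mod 8 = 5, (2/29) = -1; sign now +1; continue with (1/29)
reached (1/29) = 1, so the symbol is +1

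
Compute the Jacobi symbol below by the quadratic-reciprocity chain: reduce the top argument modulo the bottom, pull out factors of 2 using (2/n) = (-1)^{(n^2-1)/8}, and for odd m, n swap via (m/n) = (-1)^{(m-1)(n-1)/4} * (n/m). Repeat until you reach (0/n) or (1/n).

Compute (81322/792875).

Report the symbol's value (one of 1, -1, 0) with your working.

-1

factor out 2^1: 81322 = 2^1·40661; with 792875 mod 8 = 3, (2/792875) = -1; sign now -1; continue with (40661/792875)
flip (40661/792875) -> (792875/40661): both odd, 40661 mod 4 = 1, 792875 mod 4 = 3, so the flip contributes +1; sign now -1
(792875/40661): 792875 mod 40661 = 20316, so (792875/40661) = (20316/40661)
factor out 2^2: 20316 = 2^2·5079; with 40661 mod 8 = 5, (2/40661) = -1; sign now -1; continue with (5079/40661)
flip (5079/40661) -> (40661/5079): both odd, 5079 mod 4 = 3, 40661 mod 4 = 1, so the flip contributes +1; sign now -1
(40661/5079): 40661 mod 5079 = 29, so (40661/5079) = (29/5079)
flip (29/5079) -> (5079/29): both odd, 29 mod 4 = 1, 5079 mod 4 = 3, so the flip contributes +1; sign now -1
(5079/29): 5079 mod 29 = 4, so (5079/29) = (4/29)
factor out 2^2: 4 = 2^2·1; with 29 mod 8 = 5, (2/29) = -1; sign now -1; continue with (1/29)
reached (1/29) = 1, so the symbol is -1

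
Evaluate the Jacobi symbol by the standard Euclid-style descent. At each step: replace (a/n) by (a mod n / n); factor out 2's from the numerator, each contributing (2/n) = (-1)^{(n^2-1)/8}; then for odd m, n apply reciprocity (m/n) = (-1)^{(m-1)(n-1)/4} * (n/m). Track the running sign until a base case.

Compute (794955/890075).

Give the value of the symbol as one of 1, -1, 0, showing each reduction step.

0

flip (794955/890075) -> (890075/794955): both odd, 794955 mod 4 = 3, 890075 mod 4 = 3, so the flip contributes -1; sign now -1
(890075/794955): 890075 mod 794955 = 95120, so (890075/794955) = (95120/794955)
factor out 2^4: 95120 = 2^4·5945; with 794955 mod 8 = 3, (2/794955) = -1; sign now -1; continue with (5945/794955)
flip (5945/794955) -> (794955/5945): both odd, 5945 mod 4 = 1, 794955 mod 4 = 3, so the flip contributes +1; sign now -1
(794955/5945): 794955 mod 5945 = 4270, so (794955/5945) = (4270/5945)
factor out 2^1: 4270 = 2^1·2135; with 5945 mod 8 = 1, (2/5945) = +1; sign now -1; continue with (2135/5945)
flip (2135/5945) -> (5945/2135): both odd, 2135 mod 4 = 3, 5945 mod 4 = 1, so the flip contributes +1; sign now -1
(5945/2135): 5945 mod 2135 = 1675, so (5945/2135) = (1675/2135)
flip (1675/2135) -> (2135/1675): both odd, 1675 mod 4 = 3, 2135 mod 4 = 3, so the flip contributes -1; sign now +1
(2135/1675): 2135 mod 1675 = 460, so (2135/1675) = (460/1675)
factor out 2^2: 460 = 2^2·115; with 1675 mod 8 = 3, (2/1675) = -1; sign now +1; continue with (115/1675)
flip (115/1675) -> (1675/115): both odd, 115 mod 4 = 3, 1675 mod 4 = 3, so the flip contributes -1; sign now -1
(1675/115): 1675 mod 115 = 65, so (1675/115) = (65/115)
flip (65/115) -> (115/65): both odd, 65 mod 4 = 1, 115 mod 4 = 3, so the flip contributes +1; sign now -1
(115/65): 115 mod 65 = 50, so (115/65) = (50/65)
factor out 2^1: 50 = 2^1·25; with 65 mod 8 = 1, (2/65) = +1; sign now -1; continue with (25/65)
flip (25/65) -> (65/25): both odd, 25 mod 4 = 1, 65 mod 4 = 1, so the flip contributes +1; sign now -1
(65/25): 65 mod 25 = 15, so (65/25) = (15/25)
flip (15/25) -> (25/15): both odd, 15 mod 4 = 3, 25 mod 4 = 1, so the flip contributes +1; sign now -1
(25/15): 25 mod 15 = 10, so (25/15) = (10/15)
factor out 2^1: 10 = 2^1·5; with 15 mod 8 = 7, (2/15) = +1; sign now -1; continue with (5/15)
flip (5/15) -> (15/5): both odd, 5 mod 4 = 1, 15 mod 4 = 3, so the flip contributes +1; sign now -1
(15/5): 15 mod 5 = 0, so (15/5) = (0/5)
reached (0/5); gcd(a, n) > 1, so (0/5) = 0 and the symbol is 0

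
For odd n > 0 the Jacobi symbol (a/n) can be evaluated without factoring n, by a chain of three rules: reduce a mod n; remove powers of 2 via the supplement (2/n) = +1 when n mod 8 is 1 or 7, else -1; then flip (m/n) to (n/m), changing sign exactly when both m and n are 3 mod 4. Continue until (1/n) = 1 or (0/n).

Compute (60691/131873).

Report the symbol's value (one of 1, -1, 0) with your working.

flip (60691/131873) -> (131873/60691): both odd, 60691 mod 4 = 3, 131873 mod 4 = 1, so the flip contributes +1; sign now +1
(131873/60691): 131873 mod 60691 = 10491, so (131873/60691) = (10491/60691)
flip (10491/60691) -> (60691/10491): both odd, 10491 mod 4 = 3, 60691 mod 4 = 3, so the flip contributes -1; sign now -1
(60691/10491): 60691 mod 10491 = 8236, so (60691/10491) = (8236/10491)
factor out 2^2: 8236 = 2^2·2059; with 10491 mod 8 = 3, (2/10491) = -1; sign now -1; continue with (2059/10491)
flip (2059/10491) -> (10491/2059): both odd, 2059 mod 4 = 3, 10491 mod 4 = 3, so the flip contributes -1; sign now +1
(10491/2059): 10491 mod 2059 = 196, so (10491/2059) = (196/2059)
factor out 2^2: 196 = 2^2·49; with 2059 mod 8 = 3, (2/2059) = -1; sign now +1; continue with (49/2059)
flip (49/2059) -> (2059/49): both odd, 49 mod 4 = 1, 2059 mod 4 = 3, so the flip contributes +1; sign now +1
(2059/49): 2059 mod 49 = 1, so (2059/49) = (1/49)
reached (1/49) = 1, so the symbol is +1

1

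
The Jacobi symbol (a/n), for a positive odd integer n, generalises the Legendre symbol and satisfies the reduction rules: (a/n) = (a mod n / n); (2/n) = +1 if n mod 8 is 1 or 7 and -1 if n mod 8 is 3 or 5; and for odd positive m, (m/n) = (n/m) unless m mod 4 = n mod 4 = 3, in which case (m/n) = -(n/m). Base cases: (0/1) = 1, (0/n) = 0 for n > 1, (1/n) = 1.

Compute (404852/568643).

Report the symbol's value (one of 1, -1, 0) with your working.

404852 = 2^2·101213; (2/568643) = -1 since 568643 mod 8 = 3, so (404852/568643) = (-1)^2·(101213/568643); sign now +1
reciprocity: (101213/568643) = +1·(568643/101213) since 101213 mod 4 = 1, 568643 mod 4 = 3; sign now +1
(568643/101213) = (62578/101213)   [reduce mod 101213]
62578 = 2^1·31289; (2/101213) = -1 since 101213 mod 8 = 5, so (62578/101213) = (-1)^1·(31289/101213); sign now -1
reciprocity: (31289/101213) = +1·(101213/31289) since 31289 mod 4 = 1, 101213 mod 4 = 1; sign now -1
(101213/31289) = (7346/31289)   [reduce mod 31289]
7346 = 2^1·3673; (2/31289) = +1 since 31289 mod 8 = 1, so (7346/31289) = (+1)^1·(3673/31289); sign now -1
reciprocity: (3673/31289) = +1·(31289/3673) since 3673 mod 4 = 1, 31289 mod 4 = 1; sign now -1
(31289/3673) = (1905/3673)   [reduce mod 3673]
reciprocity: (1905/3673) = +1·(3673/1905) since 1905 mod 4 = 1, 3673 mod 4 = 1; sign now -1
(3673/1905) = (1768/1905)   [reduce mod 1905]
1768 = 2^3·221; (2/1905) = +1 since 1905 mod 8 = 1, so (1768/1905) = (+1)^3·(221/1905); sign now -1
reciprocity: (221/1905) = +1·(1905/221) since 221 mod 4 = 1, 1905 mod 4 = 1; sign now -1
(1905/221) = (137/221)   [reduce mod 221]
reciprocity: (137/221) = +1·(221/137) since 137 mod 4 = 1, 221 mod 4 = 1; sign now -1
(221/137) = (84/137)   [reduce mod 137]
84 = 2^2·21; (2/137) = +1 since 137 mod 8 = 1, so (84/137) = (+1)^2·(21/137); sign now -1
reciprocity: (21/137) = +1·(137/21) since 21 mod 4 = 1, 137 mod 4 = 1; sign now -1
(137/21) = (11/21)   [reduce mod 21]
reciprocity: (11/21) = +1·(21/11) since 11 mod 4 = 3, 21 mod 4 = 1; sign now -1
(21/11) = (10/11)   [reduce mod 11]
10 = 2^1·5; (2/11) = -1 since 11 mod 8 = 3, so (10/11) = (-1)^1·(5/11); sign now +1
reciprocity: (5/11) = +1·(11/5) since 5 mod 4 = 1, 11 mod 4 = 3; sign now +1
(11/5) = (1/5)   [reduce mod 5]
(1/5) = 1; final value = sign = +1

1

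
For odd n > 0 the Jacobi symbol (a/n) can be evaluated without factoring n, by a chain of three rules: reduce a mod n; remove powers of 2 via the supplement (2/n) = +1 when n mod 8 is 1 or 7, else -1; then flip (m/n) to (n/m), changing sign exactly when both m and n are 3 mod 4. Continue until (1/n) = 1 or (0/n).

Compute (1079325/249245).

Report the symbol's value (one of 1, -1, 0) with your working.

0

(1079325/249245) = (82345/249245)   [reduce mod 249245]
reciprocity: (82345/249245) = +1·(249245/82345) since 82345 mod 4 = 1, 249245 mod 4 = 1; sign now +1
(249245/82345) = (2210/82345)   [reduce mod 82345]
2210 = 2^1·1105; (2/82345) = +1 since 82345 mod 8 = 1, so (2210/82345) = (+1)^1·(1105/82345); sign now +1
reciprocity: (1105/82345) = +1·(82345/1105) since 1105 mod 4 = 1, 82345 mod 4 = 1; sign now +1
(82345/1105) = (575/1105)   [reduce mod 1105]
reciprocity: (575/1105) = +1·(1105/575) since 575 mod 4 = 3, 1105 mod 4 = 1; sign now +1
(1105/575) = (530/575)   [reduce mod 575]
530 = 2^1·265; (2/575) = +1 since 575 mod 8 = 7, so (530/575) = (+1)^1·(265/575); sign now +1
reciprocity: (265/575) = +1·(575/265) since 265 mod 4 = 1, 575 mod 4 = 3; sign now +1
(575/265) = (45/265)   [reduce mod 265]
reciprocity: (45/265) = +1·(265/45) since 45 mod 4 = 1, 265 mod 4 = 1; sign now +1
(265/45) = (40/45)   [reduce mod 45]
40 = 2^3·5; (2/45) = -1 since 45 mod 8 = 5, so (40/45) = (-1)^3·(5/45); sign now -1
reciprocity: (5/45) = +1·(45/5) since 5 mod 4 = 1, 45 mod 4 = 1; sign now -1
(45/5) = (0/5)   [reduce mod 5]
(0/5) = 0   [gcd(a, n) > 1]; final value = 0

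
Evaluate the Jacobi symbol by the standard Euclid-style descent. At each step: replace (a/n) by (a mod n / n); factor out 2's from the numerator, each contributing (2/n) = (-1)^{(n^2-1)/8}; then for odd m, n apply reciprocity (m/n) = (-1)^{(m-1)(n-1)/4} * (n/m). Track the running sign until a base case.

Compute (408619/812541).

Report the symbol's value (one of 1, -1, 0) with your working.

1

reciprocity: (408619/812541) = +1·(812541/408619) since 408619 mod 4 = 3, 812541 mod 4 = 1; sign now +1
(812541/408619) = (403922/408619)   [reduce mod 408619]
403922 = 2^1·201961; (2/408619) = -1 since 408619 mod 8 = 3, so (403922/408619) = (-1)^1·(201961/408619); sign now -1
reciprocity: (201961/408619) = +1·(408619/201961) since 201961 mod 4 = 1, 408619 mod 4 = 3; sign now -1
(408619/201961) = (4697/201961)   [reduce mod 201961]
reciprocity: (4697/201961) = +1·(201961/4697) since 4697 mod 4 = 1, 201961 mod 4 = 1; sign now -1
(201961/4697) = (4687/4697)   [reduce mod 4697]
reciprocity: (4687/4697) = +1·(4697/4687) since 4687 mod 4 = 3, 4697 mod 4 = 1; sign now -1
(4697/4687) = (10/4687)   [reduce mod 4687]
10 = 2^1·5; (2/4687) = +1 since 4687 mod 8 = 7, so (10/4687) = (+1)^1·(5/4687); sign now -1
reciprocity: (5/4687) = +1·(4687/5) since 5 mod 4 = 1, 4687 mod 4 = 3; sign now -1
(4687/5) = (2/5)   [reduce mod 5]
2 = 2^1·1; (2/5) = -1 since 5 mod 8 = 5, so (2/5) = (-1)^1·(1/5); sign now +1
(1/5) = 1; final value = sign = +1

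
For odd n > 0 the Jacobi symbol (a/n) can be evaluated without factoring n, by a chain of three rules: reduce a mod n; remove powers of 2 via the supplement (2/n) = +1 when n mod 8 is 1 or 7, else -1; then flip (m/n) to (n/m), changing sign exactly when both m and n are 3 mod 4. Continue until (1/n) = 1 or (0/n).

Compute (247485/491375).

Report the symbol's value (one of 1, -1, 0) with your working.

0

reciprocity: (247485/491375) = +1·(491375/247485) since 247485 mod 4 = 1, 491375 mod 4 = 3; sign now +1
(491375/247485) = (243890/247485)   [reduce mod 247485]
243890 = 2^1·121945; (2/247485) = -1 since 247485 mod 8 = 5, so (243890/247485) = (-1)^1·(121945/247485); sign now -1
reciprocity: (121945/247485) = +1·(247485/121945) since 121945 mod 4 = 1, 247485 mod 4 = 1; sign now -1
(247485/121945) = (3595/121945)   [reduce mod 121945]
reciprocity: (3595/121945) = +1·(121945/3595) since 3595 mod 4 = 3, 121945 mod 4 = 1; sign now -1
(121945/3595) = (3310/3595)   [reduce mod 3595]
3310 = 2^1·1655; (2/3595) = -1 since 3595 mod 8 = 3, so (3310/3595) = (-1)^1·(1655/3595); sign now +1
reciprocity: (1655/3595) = -1·(3595/1655) since 1655 mod 4 = 3, 3595 mod 4 = 3; sign now -1
(3595/1655) = (285/1655)   [reduce mod 1655]
reciprocity: (285/1655) = +1·(1655/285) since 285 mod 4 = 1, 1655 mod 4 = 3; sign now -1
(1655/285) = (230/285)   [reduce mod 285]
230 = 2^1·115; (2/285) = -1 since 285 mod 8 = 5, so (230/285) = (-1)^1·(115/285); sign now +1
reciprocity: (115/285) = +1·(285/115) since 115 mod 4 = 3, 285 mod 4 = 1; sign now +1
(285/115) = (55/115)   [reduce mod 115]
reciprocity: (55/115) = -1·(115/55) since 55 mod 4 = 3, 115 mod 4 = 3; sign now -1
(115/55) = (5/55)   [reduce mod 55]
reciprocity: (5/55) = +1·(55/5) since 5 mod 4 = 1, 55 mod 4 = 3; sign now -1
(55/5) = (0/5)   [reduce mod 5]
(0/5) = 0   [gcd(a, n) > 1]; final value = 0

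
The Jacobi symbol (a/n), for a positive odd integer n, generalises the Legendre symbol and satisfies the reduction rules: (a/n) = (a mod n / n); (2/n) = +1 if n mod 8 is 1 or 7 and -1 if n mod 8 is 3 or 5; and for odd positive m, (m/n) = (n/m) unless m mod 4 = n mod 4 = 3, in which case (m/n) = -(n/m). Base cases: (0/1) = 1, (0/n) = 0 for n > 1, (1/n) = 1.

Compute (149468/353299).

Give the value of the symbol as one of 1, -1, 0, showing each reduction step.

-1

factor out 2^2: 149468 = 2^2·37367; with 353299 mod 8 = 3, (2/353299) = -1; sign now +1; continue with (37367/353299)
flip (37367/353299) -> (353299/37367): both odd, 37367 mod 4 = 3, 353299 mod 4 = 3, so the flip contributes -1; sign now -1
(353299/37367): 353299 mod 37367 = 16996, so (353299/37367) = (16996/37367)
factor out 2^2: 16996 = 2^2·4249; with 37367 mod 8 = 7, (2/37367) = +1; sign now -1; continue with (4249/37367)
flip (4249/37367) -> (37367/4249): both odd, 4249 mod 4 = 1, 37367 mod 4 = 3, so the flip contributes +1; sign now -1
(37367/4249): 37367 mod 4249 = 3375, so (37367/4249) = (3375/4249)
flip (3375/4249) -> (4249/3375): both odd, 3375 mod 4 = 3, 4249 mod 4 = 1, so the flip contributes +1; sign now -1
(4249/3375): 4249 mod 3375 = 874, so (4249/3375) = (874/3375)
factor out 2^1: 874 = 2^1·437; with 3375 mod 8 = 7, (2/3375) = +1; sign now -1; continue with (437/3375)
flip (437/3375) -> (3375/437): both odd, 437 mod 4 = 1, 3375 mod 4 = 3, so the flip contributes +1; sign now -1
(3375/437): 3375 mod 437 = 316, so (3375/437) = (316/437)
factor out 2^2: 316 = 2^2·79; with 437 mod 8 = 5, (2/437) = -1; sign now -1; continue with (79/437)
flip (79/437) -> (437/79): both odd, 79 mod 4 = 3, 437 mod 4 = 1, so the flip contributes +1; sign now -1
(437/79): 437 mod 79 = 42, so (437/79) = (42/79)
factor out 2^1: 42 = 2^1·21; with 79 mod 8 = 7, (2/79) = +1; sign now -1; continue with (21/79)
flip (21/79) -> (79/21): both odd, 21 mod 4 = 1, 79 mod 4 = 3, so the flip contributes +1; sign now -1
(79/21): 79 mod 21 = 16, so (79/21) = (16/21)
factor out 2^4: 16 = 2^4·1; with 21 mod 8 = 5, (2/21) = -1; sign now -1; continue with (1/21)
reached (1/21) = 1, so the symbol is -1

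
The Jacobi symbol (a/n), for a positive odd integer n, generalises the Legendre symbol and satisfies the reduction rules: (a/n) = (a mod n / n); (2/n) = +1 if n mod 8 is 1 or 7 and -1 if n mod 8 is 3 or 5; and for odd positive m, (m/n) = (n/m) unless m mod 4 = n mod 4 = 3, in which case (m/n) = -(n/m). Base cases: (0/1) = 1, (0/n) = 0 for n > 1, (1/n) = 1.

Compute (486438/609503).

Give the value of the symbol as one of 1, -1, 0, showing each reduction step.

486438 = 2^1·243219; (2/609503) = +1 since 609503 mod 8 = 7, so (486438/609503) = (+1)^1·(243219/609503); sign now +1
reciprocity: (243219/609503) = -1·(609503/243219) since 243219 mod 4 = 3, 609503 mod 4 = 3; sign now -1
(609503/243219) = (123065/243219)   [reduce mod 243219]
reciprocity: (123065/243219) = +1·(243219/123065) since 123065 mod 4 = 1, 243219 mod 4 = 3; sign now -1
(243219/123065) = (120154/123065)   [reduce mod 123065]
120154 = 2^1·60077; (2/123065) = +1 since 123065 mod 8 = 1, so (120154/123065) = (+1)^1·(60077/123065); sign now -1
reciprocity: (60077/123065) = +1·(123065/60077) since 60077 mod 4 = 1, 123065 mod 4 = 1; sign now -1
(123065/60077) = (2911/60077)   [reduce mod 60077]
reciprocity: (2911/60077) = +1·(60077/2911) since 2911 mod 4 = 3, 60077 mod 4 = 1; sign now -1
(60077/2911) = (1857/2911)   [reduce mod 2911]
reciprocity: (1857/2911) = +1·(2911/1857) since 1857 mod 4 = 1, 2911 mod 4 = 3; sign now -1
(2911/1857) = (1054/1857)   [reduce mod 1857]
1054 = 2^1·527; (2/1857) = +1 since 1857 mod 8 = 1, so (1054/1857) = (+1)^1·(527/1857); sign now -1
reciprocity: (527/1857) = +1·(1857/527) since 527 mod 4 = 3, 1857 mod 4 = 1; sign now -1
(1857/527) = (276/527)   [reduce mod 527]
276 = 2^2·69; (2/527) = +1 since 527 mod 8 = 7, so (276/527) = (+1)^2·(69/527); sign now -1
reciprocity: (69/527) = +1·(527/69) since 69 mod 4 = 1, 527 mod 4 = 3; sign now -1
(527/69) = (44/69)   [reduce mod 69]
44 = 2^2·11; (2/69) = -1 since 69 mod 8 = 5, so (44/69) = (-1)^2·(11/69); sign now -1
reciprocity: (11/69) = +1·(69/11) since 11 mod 4 = 3, 69 mod 4 = 1; sign now -1
(69/11) = (3/11)   [reduce mod 11]
reciprocity: (3/11) = -1·(11/3) since 3 mod 4 = 3, 11 mod 4 = 3; sign now +1
(11/3) = (2/3)   [reduce mod 3]
2 = 2^1·1; (2/3) = -1 since 3 mod 8 = 3, so (2/3) = (-1)^1·(1/3); sign now -1
(1/3) = 1; final value = sign = -1

-1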